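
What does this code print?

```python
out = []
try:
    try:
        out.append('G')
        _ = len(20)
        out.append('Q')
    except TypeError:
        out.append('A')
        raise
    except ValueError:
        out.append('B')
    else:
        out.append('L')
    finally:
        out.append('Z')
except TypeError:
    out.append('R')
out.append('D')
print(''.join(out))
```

Execution trace: 'G' (inner try body) → 'A' (inner except TypeError) → 'Z' (inner finally) → 'R' (outer except TypeError) → 'D' (after the try/except). Output: GAZRD

Answer: GAZRD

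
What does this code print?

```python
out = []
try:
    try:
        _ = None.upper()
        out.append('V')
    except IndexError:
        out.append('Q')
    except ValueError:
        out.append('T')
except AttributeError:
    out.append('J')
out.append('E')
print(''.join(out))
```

Execution trace: 'J' (outer except AttributeError) → 'E' (after the try/except). Output: JE

Answer: JE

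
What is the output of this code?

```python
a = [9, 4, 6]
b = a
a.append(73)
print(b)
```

Key concept: basic list aliasing.
Step by step:
`a = [9, 4, 6]` → a = [9, 4, 6]
`b = a` → b = [9, 4, 6] (same object as a)
`a.append(73)` → a = [9, 4, 6, 73] (same object as b); b = [9, 4, 6, 73] (same object as a)
`print(b)` → prints [9, 4, 6, 73]

Answer: [9, 4, 6, 73]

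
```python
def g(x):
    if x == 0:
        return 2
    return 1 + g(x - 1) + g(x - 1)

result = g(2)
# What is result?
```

g(x) = 1 + 2·g(x-1), g(0)=2. Closed form: (2+1)·2^2 - 1 = 11.

Answer: 11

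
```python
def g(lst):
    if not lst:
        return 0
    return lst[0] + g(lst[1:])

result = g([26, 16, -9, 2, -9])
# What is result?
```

26 + 16 + (-9) + 2 + (-9) + 0 = 26

Answer: 26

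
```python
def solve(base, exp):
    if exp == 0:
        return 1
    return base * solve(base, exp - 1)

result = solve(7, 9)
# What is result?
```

solve(7, 9) = 7 * 7 * 7 * 7 * 7 * 7 * 7 * 7 * 7 = 40353607

Answer: 40353607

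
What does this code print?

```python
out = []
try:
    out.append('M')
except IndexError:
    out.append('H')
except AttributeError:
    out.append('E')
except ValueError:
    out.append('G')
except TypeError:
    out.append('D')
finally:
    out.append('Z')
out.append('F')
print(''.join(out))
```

Execution trace: 'M' (try body, no exception) → 'Z' (finally) → 'F' (after the try/except). Output: MZF

Answer: MZF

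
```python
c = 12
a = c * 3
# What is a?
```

Trace:
`c = 12` → c = 12
`a = c * 3` → a = 36
So a = 36

Answer: 36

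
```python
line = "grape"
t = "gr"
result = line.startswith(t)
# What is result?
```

Trace:
`line = "grape"` → line = 'grape'
`t = "gr"` → t = 'gr'
`result = line.startswith(t)` → result = True
So result = True

Answer: True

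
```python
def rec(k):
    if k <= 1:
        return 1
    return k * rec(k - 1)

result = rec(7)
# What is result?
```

rec(7) = 7 * 6 * 5 * 4 * 3 * 2 * 1 = 5040

Answer: 5040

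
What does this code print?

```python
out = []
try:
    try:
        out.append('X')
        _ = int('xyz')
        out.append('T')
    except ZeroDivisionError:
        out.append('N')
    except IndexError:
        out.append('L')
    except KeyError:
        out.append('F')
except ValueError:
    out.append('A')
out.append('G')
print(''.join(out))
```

Execution trace: 'X' (try body) → 'A' (outer except ValueError) → 'G' (after the try/except). Output: XAG

Answer: XAG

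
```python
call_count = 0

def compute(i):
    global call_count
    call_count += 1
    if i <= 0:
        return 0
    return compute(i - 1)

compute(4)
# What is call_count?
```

Linear recursion stepping by 1: 5 calls from i=4 down to ≤0.

Answer: 5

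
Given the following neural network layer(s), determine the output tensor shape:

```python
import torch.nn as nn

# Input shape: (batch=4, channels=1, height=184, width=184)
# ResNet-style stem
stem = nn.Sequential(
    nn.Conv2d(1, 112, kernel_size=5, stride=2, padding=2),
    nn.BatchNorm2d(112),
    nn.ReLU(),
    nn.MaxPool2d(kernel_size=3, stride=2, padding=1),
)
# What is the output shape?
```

Input: (4, 1, 184, 184) -> after Conv2d 5x5 stride=2: (4, 112, 92, 92) -> Output: (4, 112, 46, 46)

Answer: (4, 112, 46, 46)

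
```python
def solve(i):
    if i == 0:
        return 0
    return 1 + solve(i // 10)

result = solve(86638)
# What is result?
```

Count of digits of 86638: 5

Answer: 5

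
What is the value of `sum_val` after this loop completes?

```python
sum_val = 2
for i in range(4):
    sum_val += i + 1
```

Start at 2, add 1 to 4 = 12
`sum_val` takes the values: 2 → 3 → 5 → 8 → 12

Answer: 12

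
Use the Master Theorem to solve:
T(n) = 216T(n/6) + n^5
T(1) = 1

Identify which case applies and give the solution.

a=216, b=6, f(n)=n^5. log_6(216) = 3. Since c=5 > 3 and the regularity condition holds (216(n/6)^5 = (216/6^5)n^5 with 216/6^5 < 1), Case 3 applies: T(n) = Θ(f(n)) = O(n^5).

Answer: O(n^5) - Case 3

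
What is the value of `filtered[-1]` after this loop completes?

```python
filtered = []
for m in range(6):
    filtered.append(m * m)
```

Last element of squares 0 to 5
`filtered` takes the values: [] → [0] → [0, 1] → [0, 1, 4] → [0, 1, 4, 9] → [0, 1, 4, 9, 16] → [0, 1, 4, 9, 16, 25]
So `filtered[-1]` = 25

Answer: 25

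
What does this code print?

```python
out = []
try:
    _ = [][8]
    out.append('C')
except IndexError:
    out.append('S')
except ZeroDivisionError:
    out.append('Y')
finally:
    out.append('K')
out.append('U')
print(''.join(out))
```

Execution trace: 'S' (except IndexError) → 'K' (finally) → 'U' (after the try/except). Output: SKU

Answer: SKU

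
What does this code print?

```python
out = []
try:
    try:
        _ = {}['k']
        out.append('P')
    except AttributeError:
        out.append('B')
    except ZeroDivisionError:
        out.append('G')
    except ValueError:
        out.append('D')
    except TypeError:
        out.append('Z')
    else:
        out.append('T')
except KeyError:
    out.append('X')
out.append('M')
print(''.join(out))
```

Execution trace: 'X' (outer except KeyError) → 'M' (after the try/except). Output: XM

Answer: XM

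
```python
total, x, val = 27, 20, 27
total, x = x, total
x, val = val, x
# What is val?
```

Trace:
`total, x, val = 27, 20, 27` → total = 27; x = 20; val = 27
`total, x = x, total` → total = 20; x = 27
`x, val = val, x` → x = 27; val = 27
So val = 27

Answer: 27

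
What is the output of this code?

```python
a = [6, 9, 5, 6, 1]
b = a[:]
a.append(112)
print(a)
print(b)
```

Key concept: slice [:] creates copy.
Step by step:
`a = [6, 9, 5, 6, 1]` → a = [6, 9, 5, 6, 1]
`b = a[:]` → b = [6, 9, 5, 6, 1]
`a.append(112)` → a = [6, 9, 5, 6, 1, 112]
`print(a)` → prints [6, 9, 5, 6, 1, 112]
`print(b)` → prints [6, 9, 5, 6, 1]

Answer:
[6, 9, 5, 6, 1, 112]
[6, 9, 5, 6, 1]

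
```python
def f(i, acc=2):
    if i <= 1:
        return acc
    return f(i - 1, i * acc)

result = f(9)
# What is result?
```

Accumulator trace (n, acc): (9, 2) -> (8, 18) -> (7, 144) -> (6, 1008) -> (5, 6048) -> (4, 30240) -> (3, 120960) -> (2, 362880) -> (1, 725760) -> return 725760

Answer: 725760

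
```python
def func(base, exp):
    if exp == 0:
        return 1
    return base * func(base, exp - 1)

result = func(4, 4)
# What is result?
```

func(4, 4) = 4 * 4 * 4 * 4 = 256

Answer: 256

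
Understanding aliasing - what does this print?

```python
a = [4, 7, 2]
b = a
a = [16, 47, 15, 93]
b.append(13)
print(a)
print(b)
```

Key concept: rebinding vs mutation: a is rebound to a new list, b still points at the original.
Step by step:
`a = [4, 7, 2]` → a = [4, 7, 2]
`b = a` → b = [4, 7, 2] (same object as a)
`a = [16, 47, 15, 93]` → a = [16, 47, 15, 93]
`b.append(13)` → b = [4, 7, 2, 13]
`print(a)` → prints [16, 47, 15, 93]
`print(b)` → prints [4, 7, 2, 13]

Answer:
[16, 47, 15, 93]
[4, 7, 2, 13]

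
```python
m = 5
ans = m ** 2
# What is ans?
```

Trace:
`m = 5` → m = 5
`ans = m ** 2` → ans = 25
So ans = 25

Answer: 25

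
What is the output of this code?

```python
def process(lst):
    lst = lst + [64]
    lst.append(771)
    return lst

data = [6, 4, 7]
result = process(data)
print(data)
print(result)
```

Key concept: rebinding parameter vs mutation.
Step by step:
`data = [6, 4, 7]` → data = [6, 4, 7]
`result = process(data)` → result = [6, 4, 7, 64, 771]
`print(data)` → prints [6, 4, 7]
`print(result)` → prints [6, 4, 7, 64, 771]

Answer:
[6, 4, 7]
[6, 4, 7, 64, 771]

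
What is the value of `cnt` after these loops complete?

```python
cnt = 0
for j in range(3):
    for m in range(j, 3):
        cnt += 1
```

Upper triangle: 3 + 2 + ... + 1
`cnt` takes the values: 0 → 1 → 2 → 3 → 4 → 5 → 6

Answer: 6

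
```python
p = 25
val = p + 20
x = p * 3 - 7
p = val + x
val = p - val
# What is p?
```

Trace:
`p = 25` → p = 25
`val = p + 20` → val = 45
`x = p * 3 - 7` → x = 68
`p = val + x` → p = 113
`val = p - val` → val = 68
So p = 113

Answer: 113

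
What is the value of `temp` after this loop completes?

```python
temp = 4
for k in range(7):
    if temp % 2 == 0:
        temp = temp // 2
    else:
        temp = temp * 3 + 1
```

Collatz-style transformation from 4
`temp` takes the values: 4 → 2 → 1 → 4 → 2 → 1 → 4 → 2

Answer: 2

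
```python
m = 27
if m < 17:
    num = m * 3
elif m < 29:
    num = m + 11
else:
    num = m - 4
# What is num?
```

Trace:
`m = 27` → m = 27
`if m < 17: ...` → m < 17 is False, m < 29 is True → num = 38
So num = 38

Answer: 38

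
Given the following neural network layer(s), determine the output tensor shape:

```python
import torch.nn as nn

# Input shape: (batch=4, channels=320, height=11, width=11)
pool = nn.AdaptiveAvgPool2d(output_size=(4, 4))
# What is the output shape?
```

Input: (4, 320, 11, 11) -> Output: (4, 320, 4, 4)

Answer: (4, 320, 4, 4)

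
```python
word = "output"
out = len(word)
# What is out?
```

Trace:
`word = "output"` → word = 'output'
`out = len(word)` → out = 6
So out = 6

Answer: 6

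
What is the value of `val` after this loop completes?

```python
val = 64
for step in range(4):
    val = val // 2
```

Halve 4 times: 64 // 2^4 = 4
`val` takes the values: 64 → 32 → 16 → 8 → 4

Answer: 4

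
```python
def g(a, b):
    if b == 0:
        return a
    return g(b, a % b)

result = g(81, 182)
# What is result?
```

g(81, 182) -> g(182, 81) -> g(81, 20) -> g(20, 1) -> g(1, 0) -> 1

Answer: 1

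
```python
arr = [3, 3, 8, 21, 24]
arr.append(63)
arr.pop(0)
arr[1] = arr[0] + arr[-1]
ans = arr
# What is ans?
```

Trace:
`arr = [3, 3, 8, 21, 24]` → arr = [3, 3, 8, 21, 24]
`arr.append(63)` → arr = [3, 3, 8, 21, 24, 63]
`arr.pop(0)` → arr = [3, 8, 21, 24, 63]
`arr[1] = arr[0] + arr[-1]` → arr = [3, 66, 21, 24, 63]
`ans = arr` → ans = [3, 66, 21, 24, 63]
So ans = [3, 66, 21, 24, 63]

Answer: [3, 66, 21, 24, 63]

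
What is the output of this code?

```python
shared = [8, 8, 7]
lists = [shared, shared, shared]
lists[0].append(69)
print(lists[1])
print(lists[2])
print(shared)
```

Key concept: list of same reference.
Step by step:
`shared = [8, 8, 7]` → shared = [8, 8, 7]
`lists = [shared, shared, shared]` → lists = [[8, 8, 7], [8, 8, 7], [8, 8, 7]]
`lists[0].append(69)` → shared = [8, 8, 7, 69]; lists = [[8, 8, 7, 69], [8, 8, 7, 69], [8, 8, 7, 69]]
`print(lists[1])` → prints [8, 8, 7, 69]
`print(lists[2])` → prints [8, 8, 7, 69]
`print(shared)` → prints [8, 8, 7, 69]

Answer:
[8, 8, 7, 69]
[8, 8, 7, 69]
[8, 8, 7, 69]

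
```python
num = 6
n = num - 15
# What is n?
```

Trace:
`num = 6` → num = 6
`n = num - 15` → n = -9
So n = -9

Answer: -9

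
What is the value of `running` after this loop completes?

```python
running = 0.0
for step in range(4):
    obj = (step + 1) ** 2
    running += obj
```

Sum of squared losses 1² + 2² + ... + 4²
`running` takes the values: 0.0 → 1.0 → 5.0 → 14.0 → 30.0

Answer: 30.0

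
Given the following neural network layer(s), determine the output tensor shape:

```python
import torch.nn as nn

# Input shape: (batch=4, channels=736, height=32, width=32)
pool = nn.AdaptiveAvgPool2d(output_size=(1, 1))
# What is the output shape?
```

Input: (4, 736, 32, 32) -> Output: (4, 736, 1, 1)

Answer: (4, 736, 1, 1)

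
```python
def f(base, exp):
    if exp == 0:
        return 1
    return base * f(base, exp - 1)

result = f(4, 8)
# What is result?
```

f(4, 8) = 4 * 4 * 4 * 4 * 4 * 4 * 4 * 4 = 65536

Answer: 65536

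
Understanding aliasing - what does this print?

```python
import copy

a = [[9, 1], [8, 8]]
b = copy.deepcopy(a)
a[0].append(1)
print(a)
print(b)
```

Key concept: deep copy is fully independent.
Step by step:
`a = [[9, 1], [8, 8]]` → a = [[9, 1], [8, 8]]
`b = copy.deepcopy(a)` → b = [[9, 1], [8, 8]]
`a[0].append(1)` → a = [[9, 1, 1], [8, 8]]
`print(a)` → prints [[9, 1, 1], [8, 8]]
`print(b)` → prints [[9, 1], [8, 8]]

Answer:
[[9, 1, 1], [8, 8]]
[[9, 1], [8, 8]]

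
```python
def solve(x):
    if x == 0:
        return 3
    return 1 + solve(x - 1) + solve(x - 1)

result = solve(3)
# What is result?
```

solve(x) = 1 + 2·solve(x-1), solve(0)=3. Closed form: (3+1)·2^3 - 1 = 31.

Answer: 31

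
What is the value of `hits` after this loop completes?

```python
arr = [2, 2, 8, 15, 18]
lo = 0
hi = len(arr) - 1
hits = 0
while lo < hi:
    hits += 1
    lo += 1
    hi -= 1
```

Iterations until pointers meet (list length 5)
`hits` takes the values: 0 → 1 → 2

Answer: 2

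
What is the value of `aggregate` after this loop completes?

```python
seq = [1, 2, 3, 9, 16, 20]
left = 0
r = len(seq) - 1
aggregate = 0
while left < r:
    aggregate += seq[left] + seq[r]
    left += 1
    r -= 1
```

Sum of pairs from ends
`aggregate` takes the values: 0 → 21 → 39 → 51

Answer: 51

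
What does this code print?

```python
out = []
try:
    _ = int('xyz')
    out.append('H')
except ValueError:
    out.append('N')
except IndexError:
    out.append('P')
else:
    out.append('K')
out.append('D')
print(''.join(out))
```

Execution trace: 'N' (except ValueError) → 'D' (after the try/except). Output: ND

Answer: ND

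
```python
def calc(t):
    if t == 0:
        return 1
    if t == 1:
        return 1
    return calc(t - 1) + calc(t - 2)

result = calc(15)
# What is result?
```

Build up from base cases: calc(0)=1, calc(1)=1, calc(2)=2, calc(3)=3, calc(4)=5, calc(5)=8, calc(6)=13, ..., calc(15)=987

Answer: 987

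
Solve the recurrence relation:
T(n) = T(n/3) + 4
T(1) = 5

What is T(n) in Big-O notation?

Each step divides n by 3 and adds 4. After log_3(n) steps we reach T(1)=5. So T(n) = 4·log_3(n) + 5 = O(log n).

Answer: O(log n)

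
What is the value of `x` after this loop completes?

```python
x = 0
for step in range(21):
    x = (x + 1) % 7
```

Increment mod 7, 21 times = 0
`x` takes the values: 0 → 1 → 2 → 3 → 4 → 5 → 6 → 0 → 1 → 2 → 3 → 4 → 5 → 6 → 0 → 1 → 2 → 3 → 4 → 5 → 6 → 0

Answer: 0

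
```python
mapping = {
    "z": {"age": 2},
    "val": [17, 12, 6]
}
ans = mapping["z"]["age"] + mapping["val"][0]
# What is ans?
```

Trace:
`mapping = { ...` → mapping = {'z': {'age': 2}, 'val': [17, 12, 6]}
`ans = mapping["z"]["age"] + mapping["val"][0]` → ans = 19
So ans = 19

Answer: 19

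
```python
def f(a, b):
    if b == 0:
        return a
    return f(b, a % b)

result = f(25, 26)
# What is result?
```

f(25, 26) -> f(26, 25) -> f(25, 1) -> f(1, 0) -> 1

Answer: 1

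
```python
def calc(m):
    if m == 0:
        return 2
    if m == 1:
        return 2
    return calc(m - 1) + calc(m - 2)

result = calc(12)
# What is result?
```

Build up from base cases: calc(0)=2, calc(1)=2, calc(2)=4, calc(3)=6, calc(4)=10, calc(5)=16, calc(6)=26, ..., calc(12)=466

Answer: 466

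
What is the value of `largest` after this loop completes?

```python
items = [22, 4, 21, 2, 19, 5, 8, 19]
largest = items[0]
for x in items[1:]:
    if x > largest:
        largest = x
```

Maximum of [22, 4, 21, 2, 19, 5, 8, 19]
`largest` takes the values: 22

Answer: 22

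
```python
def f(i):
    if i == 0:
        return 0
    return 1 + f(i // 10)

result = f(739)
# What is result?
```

Count of digits of 739: 3

Answer: 3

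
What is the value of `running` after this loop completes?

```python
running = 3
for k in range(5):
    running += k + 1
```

Start at 3, add 1 to 5 = 18
`running` takes the values: 3 → 4 → 6 → 9 → 13 → 18

Answer: 18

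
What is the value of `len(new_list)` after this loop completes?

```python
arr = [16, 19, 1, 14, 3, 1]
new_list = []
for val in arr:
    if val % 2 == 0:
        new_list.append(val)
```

Count even numbers in [16, 19, 1, 14, 3, 1]
`new_list` takes the values: [] → [16] → [16, 14]
So `len(new_list)` = 2

Answer: 2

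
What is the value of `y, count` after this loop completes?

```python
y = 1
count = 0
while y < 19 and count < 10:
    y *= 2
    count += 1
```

Double until >= 19 or 10 iterations
`y, count` takes the values: (1, 0) → (2, 0) → (2, 1) → (4, 1) → (4, 2) → (8, 2) → (8, 3) → (16, 3) → (16, 4) → (32, 4) → (32, 5)

Answer: 32, 5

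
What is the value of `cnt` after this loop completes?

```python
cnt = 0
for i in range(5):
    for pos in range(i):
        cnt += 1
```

Triangle number: 0+1+2+...+4
`cnt` takes the values: 0 → 1 → 2 → 3 → 4 → 5 → 6 → 7 → 8 → 9 → 10

Answer: 10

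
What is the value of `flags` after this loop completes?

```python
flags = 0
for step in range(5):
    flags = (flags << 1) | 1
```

Build 5 consecutive 1-bits: 0b11111
`flags` takes the values: 0 → 1 → 3 → 7 → 15 → 31

Answer: 31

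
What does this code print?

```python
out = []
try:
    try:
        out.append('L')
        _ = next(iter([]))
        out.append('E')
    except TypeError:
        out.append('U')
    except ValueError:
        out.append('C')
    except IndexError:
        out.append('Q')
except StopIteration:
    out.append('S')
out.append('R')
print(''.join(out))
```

Execution trace: 'L' (try body) → 'S' (outer except StopIteration) → 'R' (after the try/except). Output: LSR

Answer: LSR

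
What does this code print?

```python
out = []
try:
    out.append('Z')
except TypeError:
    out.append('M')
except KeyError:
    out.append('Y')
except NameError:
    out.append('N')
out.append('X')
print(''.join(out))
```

Execution trace: 'Z' (try body, no exception) → 'X' (after the try/except). Output: ZX

Answer: ZX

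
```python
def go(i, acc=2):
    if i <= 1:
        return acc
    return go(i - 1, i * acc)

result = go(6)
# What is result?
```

Accumulator trace (n, acc): (6, 2) -> (5, 12) -> (4, 60) -> (3, 240) -> (2, 720) -> (1, 1440) -> return 1440

Answer: 1440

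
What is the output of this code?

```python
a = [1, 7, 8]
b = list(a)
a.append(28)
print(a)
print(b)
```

Key concept: list() constructor creates copy.
Step by step:
`a = [1, 7, 8]` → a = [1, 7, 8]
`b = list(a)` → b = [1, 7, 8]
`a.append(28)` → a = [1, 7, 8, 28]
`print(a)` → prints [1, 7, 8, 28]
`print(b)` → prints [1, 7, 8]

Answer:
[1, 7, 8, 28]
[1, 7, 8]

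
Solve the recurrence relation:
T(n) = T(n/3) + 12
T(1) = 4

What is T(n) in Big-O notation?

Each step divides n by 3 and adds 12. After log_3(n) steps we reach T(1)=4. So T(n) = 12·log_3(n) + 4 = O(log n).

Answer: O(log n)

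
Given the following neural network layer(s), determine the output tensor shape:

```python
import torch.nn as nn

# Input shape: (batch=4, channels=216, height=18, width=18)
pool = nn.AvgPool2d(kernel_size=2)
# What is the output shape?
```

Input: (4, 216, 18, 18) -> Output: (4, 216, 9, 9)

Answer: (4, 216, 9, 9)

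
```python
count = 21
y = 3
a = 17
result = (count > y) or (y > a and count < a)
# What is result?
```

Trace:
`count = 21` → count = 21
`y = 3` → y = 3
`a = 17` → a = 17
`result = (count > y) or (y > a and count < a)` → result = True
So result = True

Answer: True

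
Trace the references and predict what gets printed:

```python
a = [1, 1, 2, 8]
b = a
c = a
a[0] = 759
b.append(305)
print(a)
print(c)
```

Key concept: multiple aliases.
Step by step:
`a = [1, 1, 2, 8]` → a = [1, 1, 2, 8]
`b = a` → b = [1, 1, 2, 8] (same object as a)
`c = a` → c = [1, 1, 2, 8] (same object as a, b)
`a[0] = 759` → a = [759, 1, 2, 8] (same object as b, c); b = [759, 1, 2, 8] (same object as a, c); c = [759, 1, 2, 8] (same object as a, b)
`b.append(305)` → a = [759, 1, 2, 8, 305] (same object as b, c); b = [759, 1, 2, 8, 305] (same object as a, c); c = [759, 1, 2, 8, 305] (same object as a, b)
`print(a)` → prints [759, 1, 2, 8, 305]
`print(c)` → prints [759, 1, 2, 8, 305]

Answer:
[759, 1, 2, 8, 305]
[759, 1, 2, 8, 305]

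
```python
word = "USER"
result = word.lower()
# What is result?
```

Trace:
`word = "USER"` → word = 'USER'
`result = word.lower()` → result = 'user'
So result = 'user'

Answer: 'user'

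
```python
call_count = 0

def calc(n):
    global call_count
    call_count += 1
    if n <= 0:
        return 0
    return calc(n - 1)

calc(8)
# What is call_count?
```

Linear recursion stepping by 1: 9 calls from n=8 down to ≤0.

Answer: 9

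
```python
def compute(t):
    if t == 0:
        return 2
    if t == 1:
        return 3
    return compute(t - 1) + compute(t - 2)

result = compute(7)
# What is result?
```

Build up from base cases: compute(0)=2, compute(1)=3, compute(2)=5, compute(3)=8, compute(4)=13, compute(5)=21, compute(6)=34, ..., compute(7)=55

Answer: 55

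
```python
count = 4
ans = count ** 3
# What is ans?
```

Trace:
`count = 4` → count = 4
`ans = count ** 3` → ans = 64
So ans = 64

Answer: 64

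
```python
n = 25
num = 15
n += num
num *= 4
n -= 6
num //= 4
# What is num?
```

Trace:
`n = 25` → n = 25
`num = 15` → num = 15
`n += num` → n = 40
`num *= 4` → num = 60
`n -= 6` → n = 34
`num //= 4` → num = 15
So num = 15

Answer: 15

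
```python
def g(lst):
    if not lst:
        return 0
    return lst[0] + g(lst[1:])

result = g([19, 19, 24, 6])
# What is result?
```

19 + 19 + 24 + 6 + 0 = 68

Answer: 68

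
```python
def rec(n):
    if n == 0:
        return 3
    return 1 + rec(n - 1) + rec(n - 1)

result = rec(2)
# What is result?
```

rec(n) = 1 + 2·rec(n-1), rec(0)=3. Closed form: (3+1)·2^2 - 1 = 15.

Answer: 15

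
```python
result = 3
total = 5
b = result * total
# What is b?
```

Trace:
`result = 3` → result = 3
`total = 5` → total = 5
`b = result * total` → b = 15
So b = 15

Answer: 15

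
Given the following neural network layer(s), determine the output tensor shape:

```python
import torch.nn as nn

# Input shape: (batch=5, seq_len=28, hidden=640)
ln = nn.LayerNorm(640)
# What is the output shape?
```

Input: (5, 28, 640) -> Output: (5, 28, 640)

Answer: (5, 28, 640)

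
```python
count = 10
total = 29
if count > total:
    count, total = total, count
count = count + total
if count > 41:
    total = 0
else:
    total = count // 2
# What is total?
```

Trace:
`count = 10` → count = 10
`total = 29` → total = 29
`if count > total: ...` → count > total is False → no variable changes
`count = count + total` → count = 39
`if count > 41: ...` → count > 41 is False, take else branch → total = 19
So total = 19

Answer: 19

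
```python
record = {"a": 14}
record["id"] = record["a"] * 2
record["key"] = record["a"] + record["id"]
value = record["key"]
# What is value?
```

Trace:
`record = {"a": 14}` → record = {'a': 14}
`record["id"] = record["a"] * 2` → record = {'a': 14, 'id': 28}
`record["key"] = record["a"] + record["id"]` → record = {'a': 14, 'id': 28, 'key': 42}
`value = record["key"]` → value = 42
So value = 42

Answer: 42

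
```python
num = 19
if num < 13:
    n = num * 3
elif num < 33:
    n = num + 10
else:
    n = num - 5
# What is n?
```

Trace:
`num = 19` → num = 19
`if num < 13: ...` → num < 13 is False, num < 33 is True → n = 29
So n = 29

Answer: 29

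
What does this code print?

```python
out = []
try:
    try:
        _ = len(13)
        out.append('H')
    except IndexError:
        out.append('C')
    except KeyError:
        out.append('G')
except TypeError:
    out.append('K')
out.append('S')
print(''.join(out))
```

Execution trace: 'K' (outer except TypeError) → 'S' (after the try/except). Output: KS

Answer: KS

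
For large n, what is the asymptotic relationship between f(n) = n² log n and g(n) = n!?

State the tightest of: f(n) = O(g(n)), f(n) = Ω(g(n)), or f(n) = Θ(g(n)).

n² log n vs n!: f(n) = O(g(n)) but not Ω(g(n)) — n! grows strictly faster than n² log n.

Answer: f(n) = O(g(n)) but not Ω(g(n)) — n! grows strictly faster than n² log n.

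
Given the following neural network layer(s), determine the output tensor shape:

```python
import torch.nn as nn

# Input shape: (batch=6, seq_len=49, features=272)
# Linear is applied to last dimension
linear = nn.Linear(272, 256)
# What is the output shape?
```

Input: (6, 49, 272) -> Output: (6, 49, 256)

Answer: (6, 49, 256)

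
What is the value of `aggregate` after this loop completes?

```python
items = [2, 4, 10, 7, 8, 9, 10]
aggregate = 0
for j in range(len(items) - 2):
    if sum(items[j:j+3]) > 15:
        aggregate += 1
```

Count windows with sum > 15
`aggregate` takes the values: 0 → 1 → 2 → 3 → 4 → 5

Answer: 5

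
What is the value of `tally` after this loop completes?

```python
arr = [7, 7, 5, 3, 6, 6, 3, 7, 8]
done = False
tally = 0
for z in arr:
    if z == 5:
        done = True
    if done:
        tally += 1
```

Count elements after first 5 in [7, 7, 5, 3, 6, 6, 3, 7, 8]
`tally` takes the values: 0 → 1 → 2 → 3 → 4 → 5 → 6 → 7

Answer: 7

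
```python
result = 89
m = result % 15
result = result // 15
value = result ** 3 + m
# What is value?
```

Trace:
`result = 89` → result = 89
`m = result % 15` → m = 14
`result = result // 15` → result = 5
`value = result ** 3 + m` → value = 139
So value = 139

Answer: 139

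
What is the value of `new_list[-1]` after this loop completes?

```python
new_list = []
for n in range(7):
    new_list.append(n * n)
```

Last element of squares 0 to 6
`new_list` takes the values: [] → [0] → [0, 1] → [0, 1, 4] → [0, 1, 4, 9] → [0, 1, 4, 9, 16] → [0, 1, 4, 9, 16, 25] → [0, 1, 4, 9, 16, 25, 36]
So `new_list[-1]` = 36

Answer: 36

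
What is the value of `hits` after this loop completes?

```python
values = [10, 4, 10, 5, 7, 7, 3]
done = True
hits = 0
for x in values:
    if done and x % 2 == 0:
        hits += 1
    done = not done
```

Count even values at even positions
`hits` takes the values: 0 → 1 → 2

Answer: 2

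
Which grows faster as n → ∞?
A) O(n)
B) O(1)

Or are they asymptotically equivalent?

O(n) vs O(1): Higher order terms dominate.

Answer: A) O(n) grows faster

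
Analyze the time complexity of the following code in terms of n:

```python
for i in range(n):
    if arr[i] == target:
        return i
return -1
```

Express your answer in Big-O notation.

This is Linear search in an array. Time complexity: O(n).

Answer: O(n)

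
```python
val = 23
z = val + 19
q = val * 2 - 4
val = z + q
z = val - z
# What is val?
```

Trace:
`val = 23` → val = 23
`z = val + 19` → z = 42
`q = val * 2 - 4` → q = 42
`val = z + q` → val = 84
`z = val - z` → z = 42
So val = 84

Answer: 84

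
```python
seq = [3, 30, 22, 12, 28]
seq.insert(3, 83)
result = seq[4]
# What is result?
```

Trace:
`seq = [3, 30, 22, 12, 28]` → seq = [3, 30, 22, 12, 28]
`seq.insert(3, 83)` → seq = [3, 30, 22, 83, 12, 28]
`result = seq[4]` → result = 12
So result = 12

Answer: 12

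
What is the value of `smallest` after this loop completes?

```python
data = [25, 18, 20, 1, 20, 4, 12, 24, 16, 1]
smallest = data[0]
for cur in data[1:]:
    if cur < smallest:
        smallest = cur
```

Minimum of [25, 18, 20, 1, 20, 4, 12, 24, 16, 1]
`smallest` takes the values: 25 → 18 → 1

Answer: 1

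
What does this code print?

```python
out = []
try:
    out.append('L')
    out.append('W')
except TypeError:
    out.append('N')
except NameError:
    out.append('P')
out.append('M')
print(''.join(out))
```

Execution trace: 'L' (try body) → 'W' (try body, no exception) → 'M' (after the try/except). Output: LWM

Answer: LWM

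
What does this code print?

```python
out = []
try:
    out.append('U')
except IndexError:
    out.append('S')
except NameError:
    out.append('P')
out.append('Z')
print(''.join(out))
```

Execution trace: 'U' (try body, no exception) → 'Z' (after the try/except). Output: UZ

Answer: UZ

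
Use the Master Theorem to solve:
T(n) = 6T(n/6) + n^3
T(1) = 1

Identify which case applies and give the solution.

a=6, b=6, f(n)=n^3. log_6(6) = 1. Since c=3 > 1 and the regularity condition holds (6(n/6)^3 = (6/6^3)n^3 with 6/6^3 < 1), Case 3 applies: T(n) = Θ(f(n)) = O(n^3).

Answer: O(n^3) - Case 3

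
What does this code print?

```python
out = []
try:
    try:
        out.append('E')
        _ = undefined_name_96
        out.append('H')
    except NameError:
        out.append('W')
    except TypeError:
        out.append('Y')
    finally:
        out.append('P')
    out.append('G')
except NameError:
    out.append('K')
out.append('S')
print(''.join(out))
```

Execution trace: 'E' (inner try body) → 'W' (inner except NameError) → 'P' (inner finally) → 'G' (try body, no exception) → 'S' (after the try/except). Output: EWPGS

Answer: EWPGS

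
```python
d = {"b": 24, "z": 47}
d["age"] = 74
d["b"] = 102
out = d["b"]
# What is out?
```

Trace:
`d = {"b": 24, "z": 47}` → d = {'b': 24, 'z': 47}
`d["age"] = 74` → d = {'b': 24, 'z': 47, 'age': 74}
`d["b"] = 102` → d = {'b': 102, 'z': 47, 'age': 74}
`out = d["b"]` → out = 102
So out = 102

Answer: 102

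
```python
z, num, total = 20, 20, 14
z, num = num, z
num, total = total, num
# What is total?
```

Trace:
`z, num, total = 20, 20, 14` → z = 20; num = 20; total = 14
`z, num = num, z` → z = 20; num = 20
`num, total = total, num` → num = 14; total = 20
So total = 20

Answer: 20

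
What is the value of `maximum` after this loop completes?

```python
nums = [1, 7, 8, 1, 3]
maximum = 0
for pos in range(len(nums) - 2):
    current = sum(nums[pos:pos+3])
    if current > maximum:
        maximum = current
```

Max sum of 3-element window in [1, 7, 8, 1, 3]
`maximum` takes the values: 0 → 16

Answer: 16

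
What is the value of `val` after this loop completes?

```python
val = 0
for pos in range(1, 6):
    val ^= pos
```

XOR of 1 to 5
`val` takes the values: 0 → 1 → 3 → 0 → 4 → 1

Answer: 1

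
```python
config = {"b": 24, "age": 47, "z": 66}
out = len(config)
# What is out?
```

Trace:
`config = {"b": 24, "age": 47, "z": 66}` → config = {'b': 24, 'age': 47, 'z': 66}
`out = len(config)` → out = 3
So out = 3

Answer: 3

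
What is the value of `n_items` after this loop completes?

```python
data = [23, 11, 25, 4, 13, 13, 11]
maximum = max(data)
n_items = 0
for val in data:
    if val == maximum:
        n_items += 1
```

Count of max value 25 in [23, 11, 25, 4, 13, 13, 11]
`n_items` takes the values: 0 → 1

Answer: 1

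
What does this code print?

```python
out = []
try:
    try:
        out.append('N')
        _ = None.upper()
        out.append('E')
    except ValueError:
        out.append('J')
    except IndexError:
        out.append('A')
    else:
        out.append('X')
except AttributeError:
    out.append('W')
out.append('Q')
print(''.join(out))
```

Execution trace: 'N' (try body) → 'W' (outer except AttributeError) → 'Q' (after the try/except). Output: NWQ

Answer: NWQ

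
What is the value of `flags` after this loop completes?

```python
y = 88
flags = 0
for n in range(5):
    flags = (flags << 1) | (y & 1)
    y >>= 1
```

Reverse lowest 5 bits of 88
`flags` takes the values: 0 → 1 → 3

Answer: 3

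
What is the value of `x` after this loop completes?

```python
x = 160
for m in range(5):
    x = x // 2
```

Halve 5 times: 160 // 2^5 = 5
`x` takes the values: 160 → 80 → 40 → 20 → 10 → 5

Answer: 5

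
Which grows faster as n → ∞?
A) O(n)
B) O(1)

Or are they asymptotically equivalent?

O(n) vs O(1): Higher order terms dominate.

Answer: A) O(n) grows faster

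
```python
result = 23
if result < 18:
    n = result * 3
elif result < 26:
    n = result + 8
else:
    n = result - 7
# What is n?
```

Trace:
`result = 23` → result = 23
`if result < 18: ...` → result < 18 is False, result < 26 is True → n = 31
So n = 31

Answer: 31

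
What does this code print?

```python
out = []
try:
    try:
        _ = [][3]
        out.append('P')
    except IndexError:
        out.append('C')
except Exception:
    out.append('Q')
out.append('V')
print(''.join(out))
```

Execution trace: 'C' (inner except IndexError) → 'V' (after the try/except). Output: CV

Answer: CV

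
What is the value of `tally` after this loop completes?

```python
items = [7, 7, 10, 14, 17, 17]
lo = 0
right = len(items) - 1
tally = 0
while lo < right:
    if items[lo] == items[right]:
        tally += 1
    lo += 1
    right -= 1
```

Count matching pairs from ends
`tally` takes the values: 0

Answer: 0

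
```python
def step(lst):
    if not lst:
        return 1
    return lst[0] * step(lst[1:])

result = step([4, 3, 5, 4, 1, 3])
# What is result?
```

Product over [4, 3, 5, 4, 1, 3] = 4 * 3 * 5 * 4 * 1 * 3 = 720

Answer: 720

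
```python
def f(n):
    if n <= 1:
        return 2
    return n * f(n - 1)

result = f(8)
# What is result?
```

f(8) = 8 * 7 * 6 * 5 * 4 * 3 * 2 * 2 = 80640

Answer: 80640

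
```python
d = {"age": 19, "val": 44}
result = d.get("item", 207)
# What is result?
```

Trace:
`d = {"age": 19, "val": 44}` → d = {'age': 19, 'val': 44}
`result = d.get("item", 207)` → result = 207
So result = 207

Answer: 207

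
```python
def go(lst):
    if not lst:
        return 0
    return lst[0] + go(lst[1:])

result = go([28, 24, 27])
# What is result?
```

28 + 24 + 27 + 0 = 79

Answer: 79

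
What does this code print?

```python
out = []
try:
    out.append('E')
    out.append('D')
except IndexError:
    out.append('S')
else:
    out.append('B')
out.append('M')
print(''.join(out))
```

Execution trace: 'E' (try body) → 'D' (try body, no exception) → 'B' (else) → 'M' (after the try/except). Output: EDBM

Answer: EDBM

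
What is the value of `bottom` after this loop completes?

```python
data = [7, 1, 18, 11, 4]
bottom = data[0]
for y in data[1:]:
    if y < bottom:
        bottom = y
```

Minimum of [7, 1, 18, 11, 4]
`bottom` takes the values: 7 → 1

Answer: 1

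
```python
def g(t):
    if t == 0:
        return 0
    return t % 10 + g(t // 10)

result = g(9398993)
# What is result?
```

Sum of digits of 9398993: 3 + 9 + 9 + 8 + 9 + 3 + 9 = 50

Answer: 50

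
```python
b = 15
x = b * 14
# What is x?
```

Trace:
`b = 15` → b = 15
`x = b * 14` → x = 210
So x = 210

Answer: 210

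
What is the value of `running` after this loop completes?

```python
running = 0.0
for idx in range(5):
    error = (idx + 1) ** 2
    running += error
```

Sum of squared losses 1² + 2² + ... + 5²
`running` takes the values: 0.0 → 1.0 → 5.0 → 14.0 → 30.0 → 55.0

Answer: 55.0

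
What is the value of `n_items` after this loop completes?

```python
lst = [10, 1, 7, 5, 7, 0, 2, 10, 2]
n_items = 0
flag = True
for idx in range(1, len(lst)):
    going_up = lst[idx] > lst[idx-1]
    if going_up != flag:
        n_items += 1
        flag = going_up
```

Count direction changes in [10, 1, 7, 5, 7, 0, 2, 10, 2]
`n_items` takes the values: 0 → 1 → 2 → 3 → 4 → 5 → 6 → 7

Answer: 7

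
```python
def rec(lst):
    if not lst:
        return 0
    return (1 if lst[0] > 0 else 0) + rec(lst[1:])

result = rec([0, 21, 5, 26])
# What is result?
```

Count of positive elements in [0, 21, 5, 26] = 3

Answer: 3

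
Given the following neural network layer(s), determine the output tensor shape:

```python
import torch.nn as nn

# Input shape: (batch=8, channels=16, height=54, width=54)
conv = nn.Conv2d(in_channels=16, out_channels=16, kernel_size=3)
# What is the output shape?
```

Input: (8, 16, 54, 54) -> Output: (8, 16, 52, 52)

Answer: (8, 16, 52, 52)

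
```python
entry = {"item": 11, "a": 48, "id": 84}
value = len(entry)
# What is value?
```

Trace:
`entry = {"item": 11, "a": 48, "id": 84}` → entry = {'item': 11, 'a': 48, 'id': 84}
`value = len(entry)` → value = 3
So value = 3

Answer: 3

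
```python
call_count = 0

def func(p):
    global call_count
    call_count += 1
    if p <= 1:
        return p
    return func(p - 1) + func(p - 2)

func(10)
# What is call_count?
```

Calls(p) = 1 + Calls(p-1) + Calls(p-2); Calls(0)=Calls(1)=1. For p=10 this gives 177.

Answer: 177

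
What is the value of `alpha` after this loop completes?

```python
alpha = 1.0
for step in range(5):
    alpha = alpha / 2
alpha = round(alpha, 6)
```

Halving LR 5 times: 1 / 2^5
`alpha` takes the values: 1.0 → 0.5 → 0.25 → 0.125 → 0.0625 → 0.03125

Answer: 0.03125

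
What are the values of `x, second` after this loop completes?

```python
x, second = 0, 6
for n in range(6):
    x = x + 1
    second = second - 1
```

x goes 0→6, second goes 6→0
`x, second` takes the values: (0, 6) → (1, 6) → (1, 5) → (2, 5) → (2, 4) → (3, 4) → (3, 3) → (4, 3) → (4, 2) → (5, 2) → (5, 1) → (6, 1) → (6, 0)

Answer: 6, 0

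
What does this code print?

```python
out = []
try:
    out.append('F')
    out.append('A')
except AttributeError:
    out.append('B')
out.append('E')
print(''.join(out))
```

Execution trace: 'F' (try body) → 'A' (try body, no exception) → 'E' (after the try/except). Output: FAE

Answer: FAE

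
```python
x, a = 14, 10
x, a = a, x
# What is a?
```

Trace:
`x, a = 14, 10` → x = 14; a = 10
`x, a = a, x` → x = 10; a = 14
So a = 14

Answer: 14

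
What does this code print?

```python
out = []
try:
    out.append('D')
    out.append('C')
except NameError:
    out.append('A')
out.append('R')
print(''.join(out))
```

Execution trace: 'D' (try body) → 'C' (try body, no exception) → 'R' (after the try/except). Output: DCR

Answer: DCR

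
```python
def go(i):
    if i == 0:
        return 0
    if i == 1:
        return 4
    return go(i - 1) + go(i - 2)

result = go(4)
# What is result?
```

Build up from base cases: go(0)=0, go(1)=4, go(2)=4, go(3)=8, go(4)=12

Answer: 12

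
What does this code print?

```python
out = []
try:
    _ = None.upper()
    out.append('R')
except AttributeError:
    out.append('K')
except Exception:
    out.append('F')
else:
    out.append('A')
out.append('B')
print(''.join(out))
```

Execution trace: 'K' (except AttributeError) → 'B' (after the try/except). Output: KB

Answer: KB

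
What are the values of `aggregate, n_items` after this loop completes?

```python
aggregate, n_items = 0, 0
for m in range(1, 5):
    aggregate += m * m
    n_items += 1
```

Sum of squares and count
`aggregate, n_items` takes the values: (0, 0) → (1, 0) → (1, 1) → (5, 1) → (5, 2) → (14, 2) → (14, 3) → (30, 3) → (30, 4)

Answer: 30, 4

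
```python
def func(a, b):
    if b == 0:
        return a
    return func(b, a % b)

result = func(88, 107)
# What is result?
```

func(88, 107) -> func(107, 88) -> func(88, 19) -> func(19, 12) -> func(12, 7) -> func(7, 5) -> func(5, 2) -> func(2, 1) -> func(1, 0) -> 1

Answer: 1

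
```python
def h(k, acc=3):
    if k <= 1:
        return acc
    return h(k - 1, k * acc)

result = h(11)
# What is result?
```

Accumulator trace (n, acc): (11, 3) -> (10, 33) -> (9, 330) -> (8, 2970) -> (7, 23760) -> (6, 166320) -> (5, 997920) -> (4, 4989600) -> (3, 19958400) -> (2, 59875200) -> (1, 119750400) -> return 119750400

Answer: 119750400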